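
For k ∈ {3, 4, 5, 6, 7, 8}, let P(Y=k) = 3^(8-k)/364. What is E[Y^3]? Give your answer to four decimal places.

E[Y^3] = Σ y^3·P(Y=y)
 = 27·243/364 + 64·81/364 + 125·27/364 + 216·9/364 + 343·3/364 + 512·1/364
 = 6561/364 + 1296/91 + 3375/364 + 486/91 + 147/52 + 128/91
 = 18605/364

51.1126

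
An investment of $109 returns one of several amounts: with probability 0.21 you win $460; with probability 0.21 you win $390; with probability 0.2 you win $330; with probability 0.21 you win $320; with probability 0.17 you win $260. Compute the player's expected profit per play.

E[payout] = 460·0.21 + 390·0.21 + 330·0.2 + 320·0.21 + 260·0.17
 = 96.6 + 81.9 + 66 + 67.2 + 44.2
 = 355.9
Net = 355.9 - 109 = 246.9

246.9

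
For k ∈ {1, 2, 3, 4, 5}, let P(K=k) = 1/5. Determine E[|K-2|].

1.4

E[|K-2|] = Σ |k-2|·P(K=k)
 = 1·1/5 + 0·1/5 + 1·1/5 + 2·1/5 + 3·1/5
 = 1/5 + 0 + 1/5 + 2/5 + 3/5
 = 7/5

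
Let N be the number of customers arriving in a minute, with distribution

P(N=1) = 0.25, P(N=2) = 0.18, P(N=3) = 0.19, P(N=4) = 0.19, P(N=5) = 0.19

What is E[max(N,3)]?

E[max(N,3)] = Σ max(n,3)·P(N=n)
 = 3·0.25 + 3·0.18 + 3·0.19 + 4·0.19 + 5·0.19
 = 0.75 + 0.54 + 0.57 + 0.76 + 0.95
 = 3.57

3.57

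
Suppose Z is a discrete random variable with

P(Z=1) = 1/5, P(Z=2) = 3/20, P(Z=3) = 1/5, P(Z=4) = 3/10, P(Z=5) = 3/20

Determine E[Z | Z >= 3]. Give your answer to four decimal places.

3.9231

P(Z >= 3) = 1/5 + 3/10 + 3/20 = 13/20.
E[Z | Z >= 3] = [3·1/5 + 4·3/10 + 5·3/20] / (13/20)
 = 51/20 / (13/20)
 = 51/13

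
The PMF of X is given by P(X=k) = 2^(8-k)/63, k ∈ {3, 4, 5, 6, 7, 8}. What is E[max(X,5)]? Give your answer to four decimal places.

5.1746

E[max(X,5)] = Σ max(x,5)·P(X=x)
 = 5·32/63 + 5·16/63 + 5·8/63 + 6·4/63 + 7·2/63 + 8·1/63
 = 160/63 + 80/63 + 40/63 + 8/21 + 2/9 + 8/63
 = 326/63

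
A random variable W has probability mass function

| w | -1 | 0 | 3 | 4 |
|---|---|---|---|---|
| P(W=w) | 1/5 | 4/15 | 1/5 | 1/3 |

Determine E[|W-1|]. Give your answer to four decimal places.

E[|W-1|] = Σ |w-1|·P(W=w)
 = 2·1/5 + 1·4/15 + 2·1/5 + 3·1/3
 = 2/5 + 4/15 + 2/5 + 1
 = 31/15

2.0667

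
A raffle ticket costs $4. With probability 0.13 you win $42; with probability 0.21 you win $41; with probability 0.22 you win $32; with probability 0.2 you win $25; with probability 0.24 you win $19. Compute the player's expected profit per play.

E[payout] = 42·0.13 + 41·0.21 + 32·0.22 + 25·0.2 + 19·0.24
 = 5.46 + 8.61 + 7.04 + 5 + 4.56
 = 30.67
Net = 30.67 - 4 = 26.67

26.67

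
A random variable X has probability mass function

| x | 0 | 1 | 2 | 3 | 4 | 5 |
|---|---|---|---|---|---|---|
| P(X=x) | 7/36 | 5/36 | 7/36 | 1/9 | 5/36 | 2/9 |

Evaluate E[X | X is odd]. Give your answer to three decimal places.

P(X is odd) = 5/36 + 1/9 + 2/9 = 17/36.
E[X | X is odd] = [1·5/36 + 3·1/9 + 5·2/9] / (17/36)
 = 19/12 / (17/36)
 = 57/17

3.353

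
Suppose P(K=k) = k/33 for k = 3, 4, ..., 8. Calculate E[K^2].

39

E[K^2] = Σ k^2·P(K=k)
 = 9·1/11 + 16·4/33 + 25·5/33 + 36·2/11 + 49·7/33 + 64·8/33
 = 9/11 + 64/33 + 125/33 + 72/11 + 343/33 + 512/33
 = 39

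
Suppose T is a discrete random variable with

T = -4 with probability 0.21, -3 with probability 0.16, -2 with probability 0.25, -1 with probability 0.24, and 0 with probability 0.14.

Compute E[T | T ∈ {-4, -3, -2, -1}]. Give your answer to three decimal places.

P(T ∈ {-4, -3, -2, -1}) = 0.21 + 0.16 + 0.25 + 0.24 = 0.86.
E[T | T ∈ {-4, -3, -2, -1}] = [(-4)·0.21 + (-3)·0.16 + (-2)·0.25 + (-1)·0.24] / 0.86
 = -2.06 / 0.86
 = -103/43

-2.395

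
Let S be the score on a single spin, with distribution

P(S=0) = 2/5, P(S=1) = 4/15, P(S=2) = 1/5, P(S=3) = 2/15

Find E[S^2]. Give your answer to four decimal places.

E[S^2] = Σ s^2·P(S=s)
 = 0·2/5 + 1·4/15 + 4·1/5 + 9·2/15
 = 0 + 4/15 + 4/5 + 6/5
 = 34/15

2.2667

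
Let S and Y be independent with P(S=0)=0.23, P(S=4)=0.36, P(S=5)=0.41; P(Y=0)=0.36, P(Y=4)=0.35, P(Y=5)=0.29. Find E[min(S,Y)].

E[min(S,Y)] = Σ_s Σ_y min(s,y) · P(S=s)P(Y=y)
 = 0·0.0828 + 0·0.0805 + 0·0.0667 + 0·0.1296 + 4·0.126 + 4·0.1044 + 0·0.1476 + 4·0.1435 + 5·0.1189
 = 0 + 0 + 0 + 0 + 0.504 + 0.4176 + 0 + 0.574 + 0.5945
 = 2.0901

2.0901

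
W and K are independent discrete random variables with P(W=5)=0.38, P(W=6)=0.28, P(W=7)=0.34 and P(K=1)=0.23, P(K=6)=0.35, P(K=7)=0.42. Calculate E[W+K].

11.23

E[W+K] = Σ_w Σ_k (w+k) · P(W=w)P(K=k)
 = 6·0.0874 + 11·0.133 + 12·0.1596 + 7·0.0644 + 12·0.098 + 13·0.1176 + 8·0.0782 + 13·0.119 + 14·0.1428
 = 0.5244 + 1.463 + 1.9152 + 0.4508 + 1.176 + 1.5288 + 0.6256 + 1.547 + 1.9992
 = 11.23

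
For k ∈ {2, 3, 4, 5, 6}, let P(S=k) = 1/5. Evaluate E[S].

E[S] = Σ s·P(S=s)
 = 2·1/5 + 3·1/5 + 4·1/5 + 5·1/5 + 6·1/5
 = 2/5 + 3/5 + 4/5 + 1 + 6/5
 = 4

4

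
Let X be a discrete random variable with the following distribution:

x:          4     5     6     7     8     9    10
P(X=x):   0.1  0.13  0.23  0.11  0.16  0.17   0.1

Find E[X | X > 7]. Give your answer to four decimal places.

P(X > 7) = 0.16 + 0.17 + 0.1 = 0.43.
E[X | X > 7] = [8·0.16 + 9·0.17 + 10·0.1] / 0.43
 = 3.81 / 0.43
 = 381/43

8.8605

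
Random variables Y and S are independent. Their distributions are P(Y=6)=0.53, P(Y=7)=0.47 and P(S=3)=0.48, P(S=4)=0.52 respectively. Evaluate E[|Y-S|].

E[|Y-S|] = Σ_y Σ_s |y-s| · P(Y=y)P(S=s)
 = 3·0.2544 + 2·0.2756 + 4·0.2256 + 3·0.2444
 = 0.7632 + 0.5512 + 0.9024 + 0.7332
 = 2.95

2.95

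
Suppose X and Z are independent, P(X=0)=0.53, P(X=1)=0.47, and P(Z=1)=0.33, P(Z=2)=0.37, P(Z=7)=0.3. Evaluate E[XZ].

1.4899

E[XZ] = Σ_x Σ_z xz · P(X=x)P(Z=z)
 = 0·0.1749 + 0·0.1961 + 0·0.159 + 1·0.1551 + 2·0.1739 + 7·0.141
 = 0 + 0 + 0 + 0.1551 + 0.3478 + 0.987
 = 1.4899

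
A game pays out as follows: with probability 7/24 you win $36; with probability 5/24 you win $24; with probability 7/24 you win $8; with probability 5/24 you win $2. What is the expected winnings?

E[payout] = 36·7/24 + 24·5/24 + 8·7/24 + 2·5/24
 = 21/2 + 5 + 7/3 + 5/12
 = 73/4

18.25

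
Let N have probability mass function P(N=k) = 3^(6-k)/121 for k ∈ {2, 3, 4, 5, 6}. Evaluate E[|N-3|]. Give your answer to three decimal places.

E[|N-3|] = Σ |n-3|·P(N=n)
 = 1·81/121 + 0·27/121 + 1·9/121 + 2·3/121 + 3·1/121
 = 81/121 + 0 + 9/121 + 6/121 + 3/121
 = 9/11

0.818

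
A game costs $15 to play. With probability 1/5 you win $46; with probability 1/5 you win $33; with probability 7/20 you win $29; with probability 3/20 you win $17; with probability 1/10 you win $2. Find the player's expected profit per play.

E[payout] = 46·1/5 + 33·1/5 + 29·7/20 + 17·3/20 + 2·1/10
 = 46/5 + 33/5 + 203/20 + 51/20 + 1/5
 = 287/10
Net = 287/10 - 15 = 137/10

13.7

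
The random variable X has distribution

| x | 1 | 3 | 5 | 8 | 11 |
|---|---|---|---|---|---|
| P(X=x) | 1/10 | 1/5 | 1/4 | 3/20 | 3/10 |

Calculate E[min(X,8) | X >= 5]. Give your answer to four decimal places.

P(X >= 5) = 1/4 + 3/20 + 3/10 = 7/10.
E[min(X,8) | X >= 5] = [5·1/4 + 8·3/20 + 8·3/10] / (7/10)
 = 97/20 / (7/10)
 = 97/14

6.9286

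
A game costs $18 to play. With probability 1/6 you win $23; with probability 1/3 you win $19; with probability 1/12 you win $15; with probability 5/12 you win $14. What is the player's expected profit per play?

-0.75

E[payout] = 23·1/6 + 19·1/3 + 15·1/12 + 14·5/12
 = 23/6 + 19/3 + 5/4 + 35/6
 = 69/4
Net = 69/4 - 18 = -3/4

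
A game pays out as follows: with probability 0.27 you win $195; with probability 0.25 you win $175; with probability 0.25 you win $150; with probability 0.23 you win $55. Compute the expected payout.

146.55

E[payout] = 195·0.27 + 175·0.25 + 150·0.25 + 55·0.23
 = 52.65 + 43.75 + 37.5 + 12.65
 = 146.55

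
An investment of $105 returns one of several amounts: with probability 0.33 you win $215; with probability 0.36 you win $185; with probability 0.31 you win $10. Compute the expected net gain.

35.65

E[payout] = 215·0.33 + 185·0.36 + 10·0.31
 = 70.95 + 66.6 + 3.1
 = 140.65
Net = 140.65 - 105 = 35.65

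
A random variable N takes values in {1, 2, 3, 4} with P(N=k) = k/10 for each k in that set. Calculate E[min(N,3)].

E[min(N,3)] = Σ min(n,3)·P(N=n)
 = 1·1/10 + 2·1/5 + 3·3/10 + 3·2/5
 = 1/10 + 2/5 + 9/10 + 6/5
 = 13/5

2.6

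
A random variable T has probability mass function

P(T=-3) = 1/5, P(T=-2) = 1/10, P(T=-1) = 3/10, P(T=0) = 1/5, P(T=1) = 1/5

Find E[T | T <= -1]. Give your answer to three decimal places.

-1.833

P(T <= -1) = 1/5 + 1/10 + 3/10 = 3/5.
E[T | T <= -1] = [(-3)·1/5 + (-2)·1/10 + (-1)·3/10] / (3/5)
 = -11/10 / (3/5)
 = -11/6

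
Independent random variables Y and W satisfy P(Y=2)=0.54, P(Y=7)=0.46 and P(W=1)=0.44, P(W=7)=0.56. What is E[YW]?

18.748

E[YW] = Σ_y Σ_w yw · P(Y=y)P(W=w)
 = 2·0.2376 + 14·0.3024 + 7·0.2024 + 49·0.2576
 = 0.4752 + 4.2336 + 1.4168 + 12.6224
 = 18.748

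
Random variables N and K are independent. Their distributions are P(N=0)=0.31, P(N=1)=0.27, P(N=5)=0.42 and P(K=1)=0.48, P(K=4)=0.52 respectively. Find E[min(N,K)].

1.3452

E[min(N,K)] = Σ_n Σ_k min(n,k) · P(N=n)P(K=k)
 = 0·0.1488 + 0·0.1612 + 1·0.1296 + 1·0.1404 + 1·0.2016 + 4·0.2184
 = 0 + 0 + 0.1296 + 0.1404 + 0.2016 + 0.8736
 = 1.3452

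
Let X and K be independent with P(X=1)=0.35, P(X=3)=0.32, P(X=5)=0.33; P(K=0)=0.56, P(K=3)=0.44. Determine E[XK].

3.9072

E[XK] = Σ_x Σ_k xk · P(X=x)P(K=k)
 = 0·0.196 + 3·0.154 + 0·0.1792 + 9·0.1408 + 0·0.1848 + 15·0.1452
 = 0 + 0.462 + 0 + 1.2672 + 0 + 2.178
 = 3.9072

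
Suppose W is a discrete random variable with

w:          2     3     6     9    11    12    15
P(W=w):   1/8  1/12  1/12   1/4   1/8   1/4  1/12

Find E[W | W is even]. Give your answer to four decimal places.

8.1818

P(W is even) = 1/8 + 1/12 + 1/4 = 11/24.
E[W | W is even] = [2·1/8 + 6·1/12 + 12·1/4] / (11/24)
 = 15/4 / (11/24)
 = 90/11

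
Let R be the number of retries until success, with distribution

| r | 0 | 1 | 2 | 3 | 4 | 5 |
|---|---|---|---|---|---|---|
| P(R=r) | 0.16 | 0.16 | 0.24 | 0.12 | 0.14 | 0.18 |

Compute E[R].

E[R] = Σ r·P(R=r)
 = 0·0.16 + 1·0.16 + 2·0.24 + 3·0.12 + 4·0.14 + 5·0.18
 = 0 + 0.16 + 0.48 + 0.36 + 0.56 + 0.9
 = 2.46

2.46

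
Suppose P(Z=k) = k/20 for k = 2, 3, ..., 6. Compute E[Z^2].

E[Z^2] = Σ z^2·P(Z=z)
 = 4·1/10 + 9·3/20 + 16·1/5 + 25·1/4 + 36·3/10
 = 2/5 + 27/20 + 16/5 + 25/4 + 54/5
 = 22

22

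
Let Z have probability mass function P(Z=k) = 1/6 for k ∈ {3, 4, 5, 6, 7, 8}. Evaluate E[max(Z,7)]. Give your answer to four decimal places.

7.1667

E[max(Z,7)] = Σ max(z,7)·P(Z=z)
 = 7·1/6 + 7·1/6 + 7·1/6 + 7·1/6 + 7·1/6 + 8·1/6
 = 7/6 + 7/6 + 7/6 + 7/6 + 7/6 + 4/3
 = 43/6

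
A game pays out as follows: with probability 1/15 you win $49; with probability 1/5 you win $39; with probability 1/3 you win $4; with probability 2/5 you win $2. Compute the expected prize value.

13.2

E[payout] = 49·1/15 + 39·1/5 + 4·1/3 + 2·2/5
 = 49/15 + 39/5 + 4/3 + 4/5
 = 66/5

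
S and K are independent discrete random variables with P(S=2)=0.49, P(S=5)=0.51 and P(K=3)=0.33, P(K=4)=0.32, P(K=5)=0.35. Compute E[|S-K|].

1.4896

E[|S-K|] = Σ_s Σ_k |s-k| · P(S=s)P(K=k)
 = 1·0.1617 + 2·0.1568 + 3·0.1715 + 2·0.1683 + 1·0.1632 + 0·0.1785
 = 0.1617 + 0.3136 + 0.5145 + 0.3366 + 0.1632 + 0
 = 1.4896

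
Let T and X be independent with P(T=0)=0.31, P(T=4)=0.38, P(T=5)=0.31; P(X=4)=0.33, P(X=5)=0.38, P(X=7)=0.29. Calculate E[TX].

E[TX] = Σ_t Σ_x tx · P(T=t)P(X=x)
 = 0·0.1023 + 0·0.1178 + 0·0.0899 + 16·0.1254 + 20·0.1444 + 28·0.1102 + 20·0.1023 + 25·0.1178 + 35·0.0899
 = 0 + 0 + 0 + 2.0064 + 2.888 + 3.0856 + 2.046 + 2.945 + 3.1465
 = 16.1175

16.1175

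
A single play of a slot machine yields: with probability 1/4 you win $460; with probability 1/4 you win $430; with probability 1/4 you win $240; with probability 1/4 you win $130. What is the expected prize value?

E[payout] = 460·1/4 + 430·1/4 + 240·1/4 + 130·1/4
 = 115 + 215/2 + 60 + 65/2
 = 315

315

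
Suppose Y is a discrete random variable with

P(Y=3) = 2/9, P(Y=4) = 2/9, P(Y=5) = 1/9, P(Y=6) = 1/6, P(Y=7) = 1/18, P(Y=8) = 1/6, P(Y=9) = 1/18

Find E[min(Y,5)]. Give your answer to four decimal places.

E[min(Y,5)] = Σ min(y,5)·P(Y=y)
 = 3·2/9 + 4·2/9 + 5·1/9 + 5·1/6 + 5·1/18 + 5·1/6 + 5·1/18
 = 2/3 + 8/9 + 5/9 + 5/6 + 5/18 + 5/6 + 5/18
 = 13/3

4.3333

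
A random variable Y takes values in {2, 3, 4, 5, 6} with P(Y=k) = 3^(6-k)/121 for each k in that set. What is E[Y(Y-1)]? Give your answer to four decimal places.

4.3140

E[Y(Y-1)] = Σ y(y-1)·P(Y=y)
 = 2·81/121 + 6·27/121 + 12·9/121 + 20·3/121 + 30·1/121
 = 162/121 + 162/121 + 108/121 + 60/121 + 30/121
 = 522/121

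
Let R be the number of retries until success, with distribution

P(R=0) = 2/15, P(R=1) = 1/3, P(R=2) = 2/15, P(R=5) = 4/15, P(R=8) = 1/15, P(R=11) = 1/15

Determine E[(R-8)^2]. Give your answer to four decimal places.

32.6667

E[(R-8)^2] = Σ (r-8)^2·P(R=r)
 = 64·2/15 + 49·1/3 + 36·2/15 + 9·4/15 + 0·1/15 + 9·1/15
 = 128/15 + 49/3 + 24/5 + 12/5 + 0 + 3/5
 = 98/3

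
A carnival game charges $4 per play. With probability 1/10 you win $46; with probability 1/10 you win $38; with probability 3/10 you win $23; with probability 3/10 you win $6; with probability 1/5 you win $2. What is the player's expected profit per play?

13.5

E[payout] = 46·1/10 + 38·1/10 + 23·3/10 + 6·3/10 + 2·1/5
 = 23/5 + 19/5 + 69/10 + 9/5 + 2/5
 = 35/2
Net = 35/2 - 4 = 27/2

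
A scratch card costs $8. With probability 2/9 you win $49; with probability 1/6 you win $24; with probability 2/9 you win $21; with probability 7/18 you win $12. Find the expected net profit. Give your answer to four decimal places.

16.2222

E[payout] = 49·2/9 + 24·1/6 + 21·2/9 + 12·7/18
 = 98/9 + 4 + 14/3 + 14/3
 = 218/9
Net = 218/9 - 8 = 146/9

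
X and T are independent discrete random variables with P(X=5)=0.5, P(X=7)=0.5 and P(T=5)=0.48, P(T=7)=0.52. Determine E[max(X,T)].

6.52

E[max(X,T)] = Σ_x Σ_t max(x,t) · P(X=x)P(T=t)
 = 5·0.24 + 7·0.26 + 7·0.24 + 7·0.26
 = 1.2 + 1.82 + 1.68 + 1.82
 = 6.52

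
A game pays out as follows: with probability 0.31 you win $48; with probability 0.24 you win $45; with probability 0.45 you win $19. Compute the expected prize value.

34.23

E[payout] = 48·0.31 + 45·0.24 + 19·0.45
 = 14.88 + 10.8 + 8.55
 = 34.23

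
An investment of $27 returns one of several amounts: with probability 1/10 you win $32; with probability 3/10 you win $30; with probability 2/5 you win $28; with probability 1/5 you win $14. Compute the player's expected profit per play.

-0.8

E[payout] = 32·1/10 + 30·3/10 + 28·2/5 + 14·1/5
 = 16/5 + 9 + 56/5 + 14/5
 = 131/5
Net = 131/5 - 27 = -4/5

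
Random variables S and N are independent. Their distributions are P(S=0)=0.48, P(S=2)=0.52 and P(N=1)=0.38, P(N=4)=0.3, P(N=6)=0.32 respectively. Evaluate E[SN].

3.64

E[SN] = Σ_s Σ_n sn · P(S=s)P(N=n)
 = 0·0.1824 + 0·0.144 + 0·0.1536 + 2·0.1976 + 8·0.156 + 12·0.1664
 = 0 + 0 + 0 + 0.3952 + 1.248 + 1.9968
 = 3.64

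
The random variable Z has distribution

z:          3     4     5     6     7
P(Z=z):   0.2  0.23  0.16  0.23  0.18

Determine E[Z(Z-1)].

E[Z(Z-1)] = Σ z(z-1)·P(Z=z)
 = 6·0.2 + 12·0.23 + 20·0.16 + 30·0.23 + 42·0.18
 = 1.2 + 2.76 + 3.2 + 6.9 + 7.56
 = 21.62

21.62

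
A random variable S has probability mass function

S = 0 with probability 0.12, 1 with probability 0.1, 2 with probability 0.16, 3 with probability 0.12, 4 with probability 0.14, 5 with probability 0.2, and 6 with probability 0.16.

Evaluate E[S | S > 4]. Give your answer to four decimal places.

5.4444

P(S > 4) = 0.2 + 0.16 = 0.36.
E[S | S > 4] = [5·0.2 + 6·0.16] / 0.36
 = 1.96 / 0.36
 = 49/9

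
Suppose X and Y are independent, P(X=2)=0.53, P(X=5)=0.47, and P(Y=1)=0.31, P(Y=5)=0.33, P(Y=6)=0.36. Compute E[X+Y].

E[X+Y] = Σ_x Σ_y (x+y) · P(X=x)P(Y=y)
 = 3·0.1643 + 7·0.1749 + 8·0.1908 + 6·0.1457 + 10·0.1551 + 11·0.1692
 = 0.4929 + 1.2243 + 1.5264 + 0.8742 + 1.551 + 1.8612
 = 7.53

7.53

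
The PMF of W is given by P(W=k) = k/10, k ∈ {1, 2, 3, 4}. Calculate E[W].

3

E[W] = Σ w·P(W=w)
 = 1·1/10 + 2·1/5 + 3·3/10 + 4·2/5
 = 1/10 + 2/5 + 9/10 + 8/5
 = 3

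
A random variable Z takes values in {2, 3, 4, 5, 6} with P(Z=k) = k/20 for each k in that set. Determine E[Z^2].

22

E[Z^2] = Σ z^2·P(Z=z)
 = 4·1/10 + 9·3/20 + 16·1/5 + 25·1/4 + 36·3/10
 = 2/5 + 27/20 + 16/5 + 25/4 + 54/5
 = 22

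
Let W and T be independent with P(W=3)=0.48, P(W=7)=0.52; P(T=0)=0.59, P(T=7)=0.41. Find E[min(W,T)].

2.0828

E[min(W,T)] = Σ_w Σ_t min(w,t) · P(W=w)P(T=t)
 = 0·0.2832 + 3·0.1968 + 0·0.3068 + 7·0.2132
 = 0 + 0.5904 + 0 + 1.4924
 = 2.0828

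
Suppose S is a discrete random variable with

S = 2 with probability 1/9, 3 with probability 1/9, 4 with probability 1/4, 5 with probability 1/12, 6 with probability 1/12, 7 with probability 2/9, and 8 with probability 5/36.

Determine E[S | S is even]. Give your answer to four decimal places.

4.8571

P(S is even) = 1/9 + 1/4 + 1/12 + 5/36 = 7/12.
E[S | S is even] = [2·1/9 + 4·1/4 + 6·1/12 + 8·5/36] / (7/12)
 = 17/6 / (7/12)
 = 34/7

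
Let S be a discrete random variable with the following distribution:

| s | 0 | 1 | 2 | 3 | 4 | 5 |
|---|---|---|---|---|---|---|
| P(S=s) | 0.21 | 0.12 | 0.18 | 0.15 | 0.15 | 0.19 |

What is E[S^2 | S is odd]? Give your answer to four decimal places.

P(S is odd) = 0.12 + 0.15 + 0.19 = 0.46.
E[S^2 | S is odd] = [1·0.12 + 9·0.15 + 25·0.19] / 0.46
 = 6.22 / 0.46
 = 311/23

13.5217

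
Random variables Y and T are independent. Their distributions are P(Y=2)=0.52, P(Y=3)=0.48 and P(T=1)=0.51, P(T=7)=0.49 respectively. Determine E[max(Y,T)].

E[max(Y,T)] = Σ_y Σ_t max(y,t) · P(Y=y)P(T=t)
 = 2·0.2652 + 7·0.2548 + 3·0.2448 + 7·0.2352
 = 0.5304 + 1.7836 + 0.7344 + 1.6464
 = 4.6948

4.6948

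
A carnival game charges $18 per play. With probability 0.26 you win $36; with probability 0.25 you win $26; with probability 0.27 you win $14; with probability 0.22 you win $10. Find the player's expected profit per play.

3.84

E[payout] = 36·0.26 + 26·0.25 + 14·0.27 + 10·0.22
 = 9.36 + 6.5 + 3.78 + 2.2
 = 21.84
Net = 21.84 - 18 = 3.84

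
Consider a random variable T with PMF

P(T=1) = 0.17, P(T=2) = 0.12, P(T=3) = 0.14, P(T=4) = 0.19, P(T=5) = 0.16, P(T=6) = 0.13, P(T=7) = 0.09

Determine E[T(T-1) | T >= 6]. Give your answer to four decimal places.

34.9091

P(T >= 6) = 0.13 + 0.09 = 0.22.
E[T(T-1) | T >= 6] = [30·0.13 + 42·0.09] / 0.22
 = 7.68 / 0.22
 = 384/11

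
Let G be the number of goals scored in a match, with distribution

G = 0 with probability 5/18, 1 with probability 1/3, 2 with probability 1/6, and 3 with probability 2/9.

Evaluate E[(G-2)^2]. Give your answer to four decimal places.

1.6667

E[(G-2)^2] = Σ (g-2)^2·P(G=g)
 = 4·5/18 + 1·1/3 + 0·1/6 + 1·2/9
 = 10/9 + 1/3 + 0 + 2/9
 = 5/3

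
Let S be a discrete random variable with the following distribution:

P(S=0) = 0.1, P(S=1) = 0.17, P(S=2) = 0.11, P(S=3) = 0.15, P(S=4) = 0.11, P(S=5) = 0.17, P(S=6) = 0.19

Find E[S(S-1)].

11.54

E[S(S-1)] = Σ s(s-1)·P(S=s)
 = 0·0.1 + 0·0.17 + 2·0.11 + 6·0.15 + 12·0.11 + 20·0.17 + 30·0.19
 = 0 + 0 + 0.22 + 0.9 + 1.32 + 3.4 + 5.7
 = 11.54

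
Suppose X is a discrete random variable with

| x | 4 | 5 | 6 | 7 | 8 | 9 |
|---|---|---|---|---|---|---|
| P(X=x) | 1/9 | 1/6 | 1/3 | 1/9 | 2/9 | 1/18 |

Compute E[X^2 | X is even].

P(X is even) = 1/9 + 1/3 + 2/9 = 2/3.
E[X^2 | X is even] = [16·1/9 + 36·1/3 + 64·2/9] / (2/3)
 = 28 / (2/3)
 = 42

42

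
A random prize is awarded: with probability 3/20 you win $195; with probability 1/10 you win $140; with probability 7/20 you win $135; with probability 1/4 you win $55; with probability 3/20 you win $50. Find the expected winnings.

E[payout] = 195·3/20 + 140·1/10 + 135·7/20 + 55·1/4 + 50·3/20
 = 117/4 + 14 + 189/4 + 55/4 + 15/2
 = 447/4

111.75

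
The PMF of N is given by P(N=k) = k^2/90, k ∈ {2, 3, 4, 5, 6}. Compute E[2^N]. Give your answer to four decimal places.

38.3111

E[2^N] = Σ 2^n·P(N=n)
 = 4·2/45 + 8·1/10 + 16·8/45 + 32·5/18 + 64·2/5
 = 8/45 + 4/5 + 128/45 + 80/9 + 128/5
 = 1724/45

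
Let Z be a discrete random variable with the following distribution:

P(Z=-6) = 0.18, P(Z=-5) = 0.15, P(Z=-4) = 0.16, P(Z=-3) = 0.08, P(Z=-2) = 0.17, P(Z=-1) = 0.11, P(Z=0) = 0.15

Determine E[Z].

E[Z] = Σ z·P(Z=z)
 = (-6)·0.18 + (-5)·0.15 + (-4)·0.16 + (-3)·0.08 + (-2)·0.17 + (-1)·0.11 + 0·0.15
 = (-1.08) + (-0.75) + (-0.64) + (-0.24) + (-0.34) + (-0.11) + 0
 = -3.16

-3.16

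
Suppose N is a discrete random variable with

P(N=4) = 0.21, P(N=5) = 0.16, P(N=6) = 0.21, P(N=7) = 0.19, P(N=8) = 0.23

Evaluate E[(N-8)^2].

E[(N-8)^2] = Σ (n-8)^2·P(N=n)
 = 16·0.21 + 9·0.16 + 4·0.21 + 1·0.19 + 0·0.23
 = 3.36 + 1.44 + 0.84 + 0.19 + 0
 = 5.83

5.83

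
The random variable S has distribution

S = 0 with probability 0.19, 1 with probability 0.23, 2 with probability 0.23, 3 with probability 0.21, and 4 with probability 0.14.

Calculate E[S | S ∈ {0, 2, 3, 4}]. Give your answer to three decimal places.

2.143

P(S ∈ {0, 2, 3, 4}) = 0.19 + 0.23 + 0.21 + 0.14 = 0.77.
E[S | S ∈ {0, 2, 3, 4}] = [0·0.19 + 2·0.23 + 3·0.21 + 4·0.14] / 0.77
 = 1.65 / 0.77
 = 15/7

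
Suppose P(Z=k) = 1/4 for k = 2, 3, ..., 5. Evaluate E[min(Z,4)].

E[min(Z,4)] = Σ min(z,4)·P(Z=z)
 = 2·1/4 + 3·1/4 + 4·1/4 + 4·1/4
 = 1/2 + 3/4 + 1 + 1
 = 13/4

3.25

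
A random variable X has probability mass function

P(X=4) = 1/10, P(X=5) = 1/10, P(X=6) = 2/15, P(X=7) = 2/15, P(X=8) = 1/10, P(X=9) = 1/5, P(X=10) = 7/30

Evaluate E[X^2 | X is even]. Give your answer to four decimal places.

63.7647

P(X is even) = 1/10 + 2/15 + 1/10 + 7/30 = 17/30.
E[X^2 | X is even] = [16·1/10 + 36·2/15 + 64·1/10 + 100·7/30] / (17/30)
 = 542/15 / (17/30)
 = 1084/17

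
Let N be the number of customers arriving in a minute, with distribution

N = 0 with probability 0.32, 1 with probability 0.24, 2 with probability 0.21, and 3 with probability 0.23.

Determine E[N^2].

E[N^2] = Σ n^2·P(N=n)
 = 0·0.32 + 1·0.24 + 4·0.21 + 9·0.23
 = 0 + 0.24 + 0.84 + 2.07
 = 3.15

3.15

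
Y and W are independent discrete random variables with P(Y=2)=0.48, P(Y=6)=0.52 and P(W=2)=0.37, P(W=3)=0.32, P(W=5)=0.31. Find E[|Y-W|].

E[|Y-W|] = Σ_y Σ_w |y-w| · P(Y=y)P(W=w)
 = 0·0.1776 + 1·0.1536 + 3·0.1488 + 4·0.1924 + 3·0.1664 + 1·0.1612
 = 0 + 0.1536 + 0.4464 + 0.7696 + 0.4992 + 0.1612
 = 2.03

2.03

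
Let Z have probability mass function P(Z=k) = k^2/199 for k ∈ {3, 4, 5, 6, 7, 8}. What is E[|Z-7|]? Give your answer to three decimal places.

E[|Z-7|] = Σ |z-7|·P(Z=z)
 = 4·9/199 + 3·16/199 + 2·25/199 + 1·36/199 + 0·49/199 + 1·64/199
 = 36/199 + 48/199 + 50/199 + 36/199 + 0 + 64/199
 = 234/199

1.176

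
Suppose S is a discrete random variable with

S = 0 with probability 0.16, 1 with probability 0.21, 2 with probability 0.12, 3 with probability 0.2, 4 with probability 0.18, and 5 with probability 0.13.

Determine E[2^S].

9.7

E[2^S] = Σ 2^s·P(S=s)
 = 1·0.16 + 2·0.21 + 4·0.12 + 8·0.2 + 16·0.18 + 32·0.13
 = 0.16 + 0.42 + 0.48 + 1.6 + 2.88 + 4.16
 = 9.7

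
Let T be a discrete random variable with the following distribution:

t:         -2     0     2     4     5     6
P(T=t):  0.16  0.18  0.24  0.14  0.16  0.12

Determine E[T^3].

55.52

E[T^3] = Σ t^3·P(T=t)
 = (-8)·0.16 + 0·0.18 + 8·0.24 + 64·0.14 + 125·0.16 + 216·0.12
 = (-1.28) + 0 + 1.92 + 8.96 + 20 + 25.92
 = 55.52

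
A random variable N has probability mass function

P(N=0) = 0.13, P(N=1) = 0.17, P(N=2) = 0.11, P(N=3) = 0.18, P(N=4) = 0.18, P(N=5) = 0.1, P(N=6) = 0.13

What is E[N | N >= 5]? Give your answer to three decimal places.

5.565

P(N >= 5) = 0.1 + 0.13 = 0.23.
E[N | N >= 5] = [5·0.1 + 6·0.13] / 0.23
 = 1.28 / 0.23
 = 128/23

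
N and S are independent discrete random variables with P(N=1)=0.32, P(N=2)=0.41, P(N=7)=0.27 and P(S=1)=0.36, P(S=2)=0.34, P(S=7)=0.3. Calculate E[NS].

9.5142

E[NS] = Σ_n Σ_s ns · P(N=n)P(S=s)
 = 1·0.1152 + 2·0.1088 + 7·0.096 + 2·0.1476 + 4·0.1394 + 14·0.123 + 7·0.0972 + 14·0.0918 + 49·0.081
 = 0.1152 + 0.2176 + 0.672 + 0.2952 + 0.5576 + 1.722 + 0.6804 + 1.2852 + 3.969
 = 9.5142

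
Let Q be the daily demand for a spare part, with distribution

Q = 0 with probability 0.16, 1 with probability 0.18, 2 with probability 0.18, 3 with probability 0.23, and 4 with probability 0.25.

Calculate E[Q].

E[Q] = Σ q·P(Q=q)
 = 0·0.16 + 1·0.18 + 2·0.18 + 3·0.23 + 4·0.25
 = 0 + 0.18 + 0.36 + 0.69 + 1
 = 2.23

2.23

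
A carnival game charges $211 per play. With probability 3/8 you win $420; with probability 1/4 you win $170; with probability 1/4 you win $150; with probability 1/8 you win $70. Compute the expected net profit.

E[payout] = 420·3/8 + 170·1/4 + 150·1/4 + 70·1/8
 = 315/2 + 85/2 + 75/2 + 35/4
 = 985/4
Net = 985/4 - 211 = 141/4

35.25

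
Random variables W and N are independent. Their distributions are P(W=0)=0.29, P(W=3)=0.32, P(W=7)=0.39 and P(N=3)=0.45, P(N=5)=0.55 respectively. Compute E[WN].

15.129

E[WN] = Σ_w Σ_n wn · P(W=w)P(N=n)
 = 0·0.1305 + 0·0.1595 + 9·0.144 + 15·0.176 + 21·0.1755 + 35·0.2145
 = 0 + 0 + 1.296 + 2.64 + 3.6855 + 7.5075
 = 15.129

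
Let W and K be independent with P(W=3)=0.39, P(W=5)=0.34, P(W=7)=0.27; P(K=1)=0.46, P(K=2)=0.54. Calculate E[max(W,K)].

4.76

E[max(W,K)] = Σ_w Σ_k max(w,k) · P(W=w)P(K=k)
 = 3·0.1794 + 3·0.2106 + 5·0.1564 + 5·0.1836 + 7·0.1242 + 7·0.1458
 = 0.5382 + 0.6318 + 0.782 + 0.918 + 0.8694 + 1.0206
 = 4.76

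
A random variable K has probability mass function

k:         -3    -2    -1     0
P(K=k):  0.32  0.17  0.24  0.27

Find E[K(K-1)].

E[K(K-1)] = Σ k(k-1)·P(K=k)
 = 12·0.32 + 6·0.17 + 2·0.24 + 0·0.27
 = 3.84 + 1.02 + 0.48 + 0
 = 5.34

5.34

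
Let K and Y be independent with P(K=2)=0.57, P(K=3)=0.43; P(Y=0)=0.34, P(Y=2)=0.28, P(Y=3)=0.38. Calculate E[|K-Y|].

1.1632

E[|K-Y|] = Σ_k Σ_y |k-y| · P(K=k)P(Y=y)
 = 2·0.1938 + 0·0.1596 + 1·0.2166 + 3·0.1462 + 1·0.1204 + 0·0.1634
 = 0.3876 + 0 + 0.2166 + 0.4386 + 0.1204 + 0
 = 1.1632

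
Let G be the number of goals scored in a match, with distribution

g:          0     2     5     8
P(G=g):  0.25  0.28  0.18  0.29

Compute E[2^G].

E[2^G] = Σ 2^g·P(G=g)
 = 1·0.25 + 4·0.28 + 32·0.18 + 256·0.29
 = 0.25 + 1.12 + 5.76 + 74.24
 = 81.37

81.37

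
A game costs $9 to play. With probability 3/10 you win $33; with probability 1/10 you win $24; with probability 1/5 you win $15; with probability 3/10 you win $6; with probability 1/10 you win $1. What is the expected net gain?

E[payout] = 33·3/10 + 24·1/10 + 15·1/5 + 6·3/10 + 1·1/10
 = 99/10 + 12/5 + 3 + 9/5 + 1/10
 = 86/5
Net = 86/5 - 9 = 41/5

8.2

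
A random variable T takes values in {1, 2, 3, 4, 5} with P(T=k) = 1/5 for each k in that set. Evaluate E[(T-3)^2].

E[(T-3)^2] = Σ (t-3)^2·P(T=t)
 = 4·1/5 + 1·1/5 + 0·1/5 + 1·1/5 + 4·1/5
 = 4/5 + 1/5 + 0 + 1/5 + 4/5
 = 2

2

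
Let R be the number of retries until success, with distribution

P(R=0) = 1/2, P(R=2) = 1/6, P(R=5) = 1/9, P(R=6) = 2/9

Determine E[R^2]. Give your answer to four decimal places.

11.4444

E[R^2] = Σ r^2·P(R=r)
 = 0·1/2 + 4·1/6 + 25·1/9 + 36·2/9
 = 0 + 2/3 + 25/9 + 8
 = 103/9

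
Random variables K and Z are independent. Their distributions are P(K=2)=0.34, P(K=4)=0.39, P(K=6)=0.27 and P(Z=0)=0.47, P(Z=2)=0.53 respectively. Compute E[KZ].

E[KZ] = Σ_k Σ_z kz · P(K=k)P(Z=z)
 = 0·0.1598 + 4·0.1802 + 0·0.1833 + 8·0.2067 + 0·0.1269 + 12·0.1431
 = 0 + 0.7208 + 0 + 1.6536 + 0 + 1.7172
 = 4.0916

4.0916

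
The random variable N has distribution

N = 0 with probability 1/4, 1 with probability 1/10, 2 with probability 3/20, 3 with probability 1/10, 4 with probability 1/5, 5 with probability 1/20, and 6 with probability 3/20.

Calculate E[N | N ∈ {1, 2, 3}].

2

P(N ∈ {1, 2, 3}) = 1/10 + 3/20 + 1/10 = 7/20.
E[N | N ∈ {1, 2, 3}] = [1·1/10 + 2·3/20 + 3·1/10] / (7/20)
 = 7/10 / (7/20)
 = 2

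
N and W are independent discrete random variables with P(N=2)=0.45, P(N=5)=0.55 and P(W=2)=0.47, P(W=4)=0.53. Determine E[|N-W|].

E[|N-W|] = Σ_n Σ_w |n-w| · P(N=n)P(W=w)
 = 0·0.2115 + 2·0.2385 + 3·0.2585 + 1·0.2915
 = 0 + 0.477 + 0.7755 + 0.2915
 = 1.544

1.544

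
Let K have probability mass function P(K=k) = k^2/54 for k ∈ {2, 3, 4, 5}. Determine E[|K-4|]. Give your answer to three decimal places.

0.778

E[|K-4|] = Σ |k-4|·P(K=k)
 = 2·2/27 + 1·1/6 + 0·8/27 + 1·25/54
 = 4/27 + 1/6 + 0 + 25/54
 = 7/9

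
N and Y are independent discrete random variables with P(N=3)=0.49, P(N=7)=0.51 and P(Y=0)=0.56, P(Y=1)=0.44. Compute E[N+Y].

5.48

E[N+Y] = Σ_n Σ_y (n+y) · P(N=n)P(Y=y)
 = 3·0.2744 + 4·0.2156 + 7·0.2856 + 8·0.2244
 = 0.8232 + 0.8624 + 1.9992 + 1.7952
 = 5.48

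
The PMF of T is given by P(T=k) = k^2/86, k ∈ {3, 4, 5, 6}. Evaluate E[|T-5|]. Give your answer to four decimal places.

0.8140

E[|T-5|] = Σ |t-5|·P(T=t)
 = 2·9/86 + 1·8/43 + 0·25/86 + 1·18/43
 = 9/43 + 8/43 + 0 + 18/43
 = 35/43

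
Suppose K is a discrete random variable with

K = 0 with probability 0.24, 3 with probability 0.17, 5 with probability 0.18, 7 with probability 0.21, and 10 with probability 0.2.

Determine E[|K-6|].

3.14

E[|K-6|] = Σ |k-6|·P(K=k)
 = 6·0.24 + 3·0.17 + 1·0.18 + 1·0.21 + 4·0.2
 = 1.44 + 0.51 + 0.18 + 0.21 + 0.8
 = 3.14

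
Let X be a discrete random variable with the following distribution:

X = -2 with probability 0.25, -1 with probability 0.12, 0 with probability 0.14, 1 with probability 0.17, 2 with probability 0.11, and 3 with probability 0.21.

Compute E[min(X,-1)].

E[min(X,-1)] = Σ min(x,-1)·P(X=x)
 = (-2)·0.25 + (-1)·0.12 + (-1)·0.14 + (-1)·0.17 + (-1)·0.11 + (-1)·0.21
 = (-0.5) + (-0.12) + (-0.14) + (-0.17) + (-0.11) + (-0.21)
 = -1.25

-1.25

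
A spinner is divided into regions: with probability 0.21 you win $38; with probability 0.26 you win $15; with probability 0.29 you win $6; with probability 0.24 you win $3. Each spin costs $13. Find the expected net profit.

E[payout] = 38·0.21 + 15·0.26 + 6·0.29 + 3·0.24
 = 7.98 + 3.9 + 1.74 + 0.72
 = 14.34
Net = 14.34 - 13 = 1.34

1.34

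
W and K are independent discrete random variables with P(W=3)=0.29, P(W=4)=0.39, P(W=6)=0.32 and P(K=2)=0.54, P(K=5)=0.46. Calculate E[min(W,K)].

2.9338

E[min(W,K)] = Σ_w Σ_k min(w,k) · P(W=w)P(K=k)
 = 2·0.1566 + 3·0.1334 + 2·0.2106 + 4·0.1794 + 2·0.1728 + 5·0.1472
 = 0.3132 + 0.4002 + 0.4212 + 0.7176 + 0.3456 + 0.736
 = 2.9338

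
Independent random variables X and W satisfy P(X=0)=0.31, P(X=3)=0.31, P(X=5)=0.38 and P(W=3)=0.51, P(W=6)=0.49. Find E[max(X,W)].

4.8576

E[max(X,W)] = Σ_x Σ_w max(x,w) · P(X=x)P(W=w)
 = 3·0.1581 + 6·0.1519 + 3·0.1581 + 6·0.1519 + 5·0.1938 + 6·0.1862
 = 0.4743 + 0.9114 + 0.4743 + 0.9114 + 0.969 + 1.1172
 = 4.8576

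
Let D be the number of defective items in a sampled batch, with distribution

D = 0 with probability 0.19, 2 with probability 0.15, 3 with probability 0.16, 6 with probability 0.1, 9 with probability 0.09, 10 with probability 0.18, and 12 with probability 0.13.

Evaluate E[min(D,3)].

2.28

E[min(D,3)] = Σ min(d,3)·P(D=d)
 = 0·0.19 + 2·0.15 + 3·0.16 + 3·0.1 + 3·0.09 + 3·0.18 + 3·0.13
 = 0 + 0.3 + 0.48 + 0.3 + 0.27 + 0.54 + 0.39
 = 2.28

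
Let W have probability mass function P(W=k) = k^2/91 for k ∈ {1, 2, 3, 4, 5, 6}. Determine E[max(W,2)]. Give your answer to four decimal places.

4.8571

E[max(W,2)] = Σ max(w,2)·P(W=w)
 = 2·1/91 + 2·4/91 + 3·9/91 + 4·16/91 + 5·25/91 + 6·36/91
 = 2/91 + 8/91 + 27/91 + 64/91 + 125/91 + 216/91
 = 34/7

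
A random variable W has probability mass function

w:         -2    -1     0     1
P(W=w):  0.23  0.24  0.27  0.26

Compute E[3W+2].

0.68

E[3W+2] = Σ (3w+2)·P(W=w)
 = (-4)·0.23 + (-1)·0.24 + 2·0.27 + 5·0.26
 = (-0.92) + (-0.24) + 0.54 + 1.3
 = 0.68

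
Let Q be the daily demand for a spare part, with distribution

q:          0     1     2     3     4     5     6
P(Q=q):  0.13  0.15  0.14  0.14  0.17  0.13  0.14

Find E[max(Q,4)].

4.41

E[max(Q,4)] = Σ max(q,4)·P(Q=q)
 = 4·0.13 + 4·0.15 + 4·0.14 + 4·0.14 + 4·0.17 + 5·0.13 + 6·0.14
 = 0.52 + 0.6 + 0.56 + 0.56 + 0.68 + 0.65 + 0.84
 = 4.41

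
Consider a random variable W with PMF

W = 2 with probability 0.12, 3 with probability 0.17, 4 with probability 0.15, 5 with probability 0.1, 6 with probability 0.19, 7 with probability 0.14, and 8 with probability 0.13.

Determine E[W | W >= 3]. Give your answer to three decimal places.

5.420

P(W >= 3) = 0.17 + 0.15 + 0.1 + 0.19 + 0.14 + 0.13 = 0.88.
E[W | W >= 3] = [3·0.17 + 4·0.15 + 5·0.1 + 6·0.19 + 7·0.14 + 8·0.13] / 0.88
 = 4.77 / 0.88
 = 477/88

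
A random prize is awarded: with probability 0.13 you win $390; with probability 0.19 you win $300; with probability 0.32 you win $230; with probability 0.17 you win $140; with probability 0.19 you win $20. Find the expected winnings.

208.9

E[payout] = 390·0.13 + 300·0.19 + 230·0.32 + 140·0.17 + 20·0.19
 = 50.7 + 57 + 73.6 + 23.8 + 3.8
 = 208.9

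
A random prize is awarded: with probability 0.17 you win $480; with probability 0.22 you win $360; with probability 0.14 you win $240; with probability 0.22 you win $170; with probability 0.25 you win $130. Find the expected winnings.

264.3

E[payout] = 480·0.17 + 360·0.22 + 240·0.14 + 170·0.22 + 130·0.25
 = 81.6 + 79.2 + 33.6 + 37.4 + 32.5
 = 264.3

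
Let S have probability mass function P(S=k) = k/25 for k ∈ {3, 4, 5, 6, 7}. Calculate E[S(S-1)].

25.6

E[S(S-1)] = Σ s(s-1)·P(S=s)
 = 6·3/25 + 12·4/25 + 20·1/5 + 30·6/25 + 42·7/25
 = 18/25 + 48/25 + 4 + 36/5 + 294/25
 = 128/5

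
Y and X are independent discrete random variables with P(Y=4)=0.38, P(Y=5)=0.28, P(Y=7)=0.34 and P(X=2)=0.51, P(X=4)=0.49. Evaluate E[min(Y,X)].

2.98

E[min(Y,X)] = Σ_y Σ_x min(y,x) · P(Y=y)P(X=x)
 = 2·0.1938 + 4·0.1862 + 2·0.1428 + 4·0.1372 + 2·0.1734 + 4·0.1666
 = 0.3876 + 0.7448 + 0.2856 + 0.5488 + 0.3468 + 0.6664
 = 2.98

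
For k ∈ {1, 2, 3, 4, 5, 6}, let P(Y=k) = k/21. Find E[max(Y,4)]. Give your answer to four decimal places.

4.8095

E[max(Y,4)] = Σ max(y,4)·P(Y=y)
 = 4·1/21 + 4·2/21 + 4·1/7 + 4·4/21 + 5·5/21 + 6·2/7
 = 4/21 + 8/21 + 4/7 + 16/21 + 25/21 + 12/7
 = 101/21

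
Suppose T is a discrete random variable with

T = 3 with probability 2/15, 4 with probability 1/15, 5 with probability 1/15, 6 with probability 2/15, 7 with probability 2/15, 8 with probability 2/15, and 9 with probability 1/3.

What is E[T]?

E[T] = Σ t·P(T=t)
 = 3·2/15 + 4·1/15 + 5·1/15 + 6·2/15 + 7·2/15 + 8·2/15 + 9·1/3
 = 2/5 + 4/15 + 1/3 + 4/5 + 14/15 + 16/15 + 3
 = 34/5

6.8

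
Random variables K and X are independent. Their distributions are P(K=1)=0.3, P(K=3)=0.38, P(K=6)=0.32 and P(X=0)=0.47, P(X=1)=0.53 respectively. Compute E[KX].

E[KX] = Σ_k Σ_x kx · P(K=k)P(X=x)
 = 0·0.141 + 1·0.159 + 0·0.1786 + 3·0.2014 + 0·0.1504 + 6·0.1696
 = 0 + 0.159 + 0 + 0.6042 + 0 + 1.0176
 = 1.7808

1.7808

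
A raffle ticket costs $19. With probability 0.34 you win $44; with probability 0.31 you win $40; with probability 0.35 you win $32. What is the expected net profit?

E[payout] = 44·0.34 + 40·0.31 + 32·0.35
 = 14.96 + 12.4 + 11.2
 = 38.56
Net = 38.56 - 19 = 19.56

19.56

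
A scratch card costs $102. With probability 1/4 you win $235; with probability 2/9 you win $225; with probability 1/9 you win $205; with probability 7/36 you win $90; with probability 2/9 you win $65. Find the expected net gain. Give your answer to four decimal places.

61.4722

E[payout] = 235·1/4 + 225·2/9 + 205·1/9 + 90·7/36 + 65·2/9
 = 235/4 + 50 + 205/9 + 35/2 + 130/9
 = 5885/36
Net = 5885/36 - 102 = 2213/36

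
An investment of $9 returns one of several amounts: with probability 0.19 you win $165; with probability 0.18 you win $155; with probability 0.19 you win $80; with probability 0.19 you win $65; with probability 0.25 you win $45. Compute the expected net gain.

E[payout] = 165·0.19 + 155·0.18 + 80·0.19 + 65·0.19 + 45·0.25
 = 31.35 + 27.9 + 15.2 + 12.35 + 11.25
 = 98.05
Net = 98.05 - 9 = 89.05

89.05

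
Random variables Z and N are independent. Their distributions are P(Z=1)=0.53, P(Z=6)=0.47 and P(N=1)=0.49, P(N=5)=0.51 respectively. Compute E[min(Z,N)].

1.9588

E[min(Z,N)] = Σ_z Σ_n min(z,n) · P(Z=z)P(N=n)
 = 1·0.2597 + 1·0.2703 + 1·0.2303 + 5·0.2397
 = 0.2597 + 0.2703 + 0.2303 + 1.1985
 = 1.9588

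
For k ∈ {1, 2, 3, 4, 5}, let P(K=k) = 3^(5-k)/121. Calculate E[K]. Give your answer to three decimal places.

E[K] = Σ k·P(K=k)
 = 1·81/121 + 2·27/121 + 3·9/121 + 4·3/121 + 5·1/121
 = 81/121 + 54/121 + 27/121 + 12/121 + 5/121
 = 179/121

1.479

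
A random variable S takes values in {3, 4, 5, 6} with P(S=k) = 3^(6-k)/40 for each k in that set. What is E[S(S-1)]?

9

E[S(S-1)] = Σ s(s-1)·P(S=s)
 = 6·27/40 + 12·9/40 + 20·3/40 + 30·1/40
 = 81/20 + 27/10 + 3/2 + 3/4
 = 9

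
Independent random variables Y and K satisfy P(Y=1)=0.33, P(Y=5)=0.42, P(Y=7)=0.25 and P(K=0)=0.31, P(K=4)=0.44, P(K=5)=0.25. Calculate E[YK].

E[YK] = Σ_y Σ_k yk · P(Y=y)P(K=k)
 = 0·0.1023 + 4·0.1452 + 5·0.0825 + 0·0.1302 + 20·0.1848 + 25·0.105 + 0·0.0775 + 28·0.11 + 35·0.0625
 = 0 + 0.5808 + 0.4125 + 0 + 3.696 + 2.625 + 0 + 3.08 + 2.1875
 = 12.5818

12.5818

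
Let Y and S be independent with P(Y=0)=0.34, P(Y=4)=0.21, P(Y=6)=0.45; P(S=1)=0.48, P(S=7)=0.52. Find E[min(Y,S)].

2.1576

E[min(Y,S)] = Σ_y Σ_s min(y,s) · P(Y=y)P(S=s)
 = 0·0.1632 + 0·0.1768 + 1·0.1008 + 4·0.1092 + 1·0.216 + 6·0.234
 = 0 + 0 + 0.1008 + 0.4368 + 0.216 + 1.404
 = 2.1576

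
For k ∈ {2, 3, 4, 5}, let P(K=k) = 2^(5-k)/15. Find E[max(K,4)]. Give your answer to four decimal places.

E[max(K,4)] = Σ max(k,4)·P(K=k)
 = 4·8/15 + 4·4/15 + 4·2/15 + 5·1/15
 = 32/15 + 16/15 + 8/15 + 1/3
 = 61/15

4.0667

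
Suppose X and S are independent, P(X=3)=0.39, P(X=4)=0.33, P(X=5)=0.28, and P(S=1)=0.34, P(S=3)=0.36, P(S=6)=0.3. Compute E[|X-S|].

E[|X-S|] = Σ_x Σ_s |x-s| · P(X=x)P(S=s)
 = 2·0.1326 + 0·0.1404 + 3·0.117 + 3·0.1122 + 1·0.1188 + 2·0.099 + 4·0.0952 + 2·0.1008 + 1·0.084
 = 0.2652 + 0 + 0.351 + 0.3366 + 0.1188 + 0.198 + 0.3808 + 0.2016 + 0.084
 = 1.936

1.936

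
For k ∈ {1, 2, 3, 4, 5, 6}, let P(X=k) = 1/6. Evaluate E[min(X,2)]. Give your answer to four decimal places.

E[min(X,2)] = Σ min(x,2)·P(X=x)
 = 1·1/6 + 2·1/6 + 2·1/6 + 2·1/6 + 2·1/6 + 2·1/6
 = 1/6 + 1/3 + 1/3 + 1/3 + 1/3 + 1/3
 = 11/6

1.8333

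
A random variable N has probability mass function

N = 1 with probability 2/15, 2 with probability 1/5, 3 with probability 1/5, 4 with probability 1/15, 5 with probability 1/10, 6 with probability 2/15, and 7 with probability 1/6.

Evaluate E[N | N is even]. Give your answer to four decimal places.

3.6667

P(N is even) = 1/5 + 1/15 + 2/15 = 2/5.
E[N | N is even] = [2·1/5 + 4·1/15 + 6·2/15] / (2/5)
 = 22/15 / (2/5)
 = 11/3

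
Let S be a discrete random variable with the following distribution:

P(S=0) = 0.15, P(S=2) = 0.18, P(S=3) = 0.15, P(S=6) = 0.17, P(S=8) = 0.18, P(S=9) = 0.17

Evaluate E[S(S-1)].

28.68

E[S(S-1)] = Σ s(s-1)·P(S=s)
 = 0·0.15 + 2·0.18 + 6·0.15 + 30·0.17 + 56·0.18 + 72·0.17
 = 0 + 0.36 + 0.9 + 5.1 + 10.08 + 12.24
 = 28.68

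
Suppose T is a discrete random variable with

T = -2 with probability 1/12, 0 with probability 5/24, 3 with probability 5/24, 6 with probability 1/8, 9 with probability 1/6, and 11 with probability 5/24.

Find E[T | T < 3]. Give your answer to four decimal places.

-0.5714

P(T < 3) = 1/12 + 5/24 = 7/24.
E[T | T < 3] = [(-2)·1/12 + 0·5/24] / (7/24)
 = -1/6 / (7/24)
 = -4/7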